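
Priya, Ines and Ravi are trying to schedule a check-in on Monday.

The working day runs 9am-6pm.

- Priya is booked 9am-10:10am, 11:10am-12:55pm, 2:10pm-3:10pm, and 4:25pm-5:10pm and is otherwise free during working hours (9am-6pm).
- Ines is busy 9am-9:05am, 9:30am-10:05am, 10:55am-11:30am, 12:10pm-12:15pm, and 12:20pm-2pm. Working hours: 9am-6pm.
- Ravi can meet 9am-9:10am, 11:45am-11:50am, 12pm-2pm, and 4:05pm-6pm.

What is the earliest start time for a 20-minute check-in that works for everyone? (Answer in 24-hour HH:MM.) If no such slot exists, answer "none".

16:05

Priya free within 09:00–18:00: 10:10–11:10, 12:55–14:10, 15:10–16:25, 17:10–18:00.
Ines free within 09:00–18:00: 09:05–09:30, 10:05–10:55, 11:30–12:10, 12:15–12:20, 14:00–18:00.
Priya ∩ Ines: 10:10–10:55, 14:00–14:10, 15:10–16:25, 17:10–18:00.
Priya ∩ Ines ∩ Ravi: 16:05–16:25, 17:10–18:00.
Windows ≥ 20 min: 16:05–16:25, 17:10–18:00.
Earliest such window starts at 16:05.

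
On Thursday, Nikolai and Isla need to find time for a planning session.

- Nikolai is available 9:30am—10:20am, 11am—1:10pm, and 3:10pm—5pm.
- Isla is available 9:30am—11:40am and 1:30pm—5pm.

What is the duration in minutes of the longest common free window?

110 minutes

Nikolai ∩ Isla: 09:30–10:20, 11:00–11:40, 15:10–17:00.
Common window lengths: 50, 40, 110 min; longest is 110.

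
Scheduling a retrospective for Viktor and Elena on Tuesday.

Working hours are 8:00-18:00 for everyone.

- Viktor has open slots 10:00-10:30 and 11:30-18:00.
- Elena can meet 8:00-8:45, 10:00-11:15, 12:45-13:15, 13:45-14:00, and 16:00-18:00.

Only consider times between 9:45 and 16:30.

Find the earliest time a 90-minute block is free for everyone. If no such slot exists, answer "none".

none

Viktor ∩ Elena: 10:00–10:30, 12:45–13:15, 13:45–14:00, 16:00–18:00.
Restricted to 09:45–16:30: 10:00–10:30, 12:45–13:15, 13:45–14:00, 16:00–16:30.
Windows ≥ 90 min: (none).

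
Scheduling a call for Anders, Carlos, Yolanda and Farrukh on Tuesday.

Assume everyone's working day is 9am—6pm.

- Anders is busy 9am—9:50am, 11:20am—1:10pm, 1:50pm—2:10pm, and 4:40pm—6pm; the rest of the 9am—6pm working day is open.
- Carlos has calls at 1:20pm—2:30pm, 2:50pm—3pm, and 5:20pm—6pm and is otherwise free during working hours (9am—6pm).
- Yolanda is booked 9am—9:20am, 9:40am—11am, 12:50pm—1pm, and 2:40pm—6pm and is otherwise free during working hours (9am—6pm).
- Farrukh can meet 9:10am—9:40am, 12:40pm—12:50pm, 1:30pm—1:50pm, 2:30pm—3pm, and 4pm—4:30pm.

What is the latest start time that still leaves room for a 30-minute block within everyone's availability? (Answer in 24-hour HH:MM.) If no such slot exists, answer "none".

Anders free within 09:00–18:00: 09:50–11:20, 13:10–13:50, 14:10–16:40.
Carlos free within 09:00–18:00: 09:00–13:20, 14:30–14:50, 15:00–17:20.
Yolanda free within 09:00–18:00: 09:20–09:40, 11:00–12:50, 13:00–14:40.
Anders ∩ Carlos: 09:50–11:20, 13:10–13:20, 14:30–14:50, 15:00–16:40.
Anders ∩ Carlos ∩ Yolanda: 11:00–11:20, 13:10–13:20, 14:30–14:40.
Anders ∩ Carlos ∩ Yolanda ∩ Farrukh: 14:30–14:40.
Windows ≥ 30 min: (none).

none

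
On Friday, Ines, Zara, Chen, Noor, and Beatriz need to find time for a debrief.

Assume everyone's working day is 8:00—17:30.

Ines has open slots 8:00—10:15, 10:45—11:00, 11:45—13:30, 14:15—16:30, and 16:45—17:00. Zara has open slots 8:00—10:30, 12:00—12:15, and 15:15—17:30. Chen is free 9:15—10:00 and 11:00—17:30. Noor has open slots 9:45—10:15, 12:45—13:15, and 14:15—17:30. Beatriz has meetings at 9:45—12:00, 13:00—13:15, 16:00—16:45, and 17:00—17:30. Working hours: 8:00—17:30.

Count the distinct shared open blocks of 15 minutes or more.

2

Beatriz free within 08:00–17:30: 08:00–09:45, 12:00–13:00, 13:15–16:00, 16:45–17:00.
Ines ∩ Zara: 08:00–10:15, 12:00–12:15, 15:15–16:30, 16:45–17:00.
Ines ∩ Zara ∩ Chen: 09:15–10:00, 12:00–12:15, 15:15–16:30, 16:45–17:00.
Ines ∩ Zara ∩ Chen ∩ Noor: 09:45–10:00, 15:15–16:30, 16:45–17:00.
Ines ∩ Zara ∩ Chen ∩ Noor ∩ Beatriz: 15:15–16:00, 16:45–17:00.
Windows ≥ 15 min: 15:15–16:00, 16:45–17:00.
That's 2 windows.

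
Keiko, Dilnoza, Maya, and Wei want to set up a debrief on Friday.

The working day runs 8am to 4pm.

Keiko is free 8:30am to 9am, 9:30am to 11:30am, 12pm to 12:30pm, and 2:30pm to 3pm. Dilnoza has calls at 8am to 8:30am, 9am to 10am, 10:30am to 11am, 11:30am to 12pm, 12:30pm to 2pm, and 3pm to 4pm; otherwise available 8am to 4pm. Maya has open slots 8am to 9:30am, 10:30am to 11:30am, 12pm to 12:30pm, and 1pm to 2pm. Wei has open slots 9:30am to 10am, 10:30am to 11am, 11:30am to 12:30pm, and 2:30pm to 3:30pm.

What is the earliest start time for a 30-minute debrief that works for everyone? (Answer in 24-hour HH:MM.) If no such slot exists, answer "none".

Dilnoza free within 08:00–16:00: 08:30–09:00, 10:00–10:30, 11:00–11:30, 12:00–12:30, 14:00–15:00.
Keiko ∩ Dilnoza: 08:30–09:00, 10:00–10:30, 11:00–11:30, 12:00–12:30, 14:30–15:00.
Keiko ∩ Dilnoza ∩ Maya: 08:30–09:00, 11:00–11:30, 12:00–12:30.
Keiko ∩ Dilnoza ∩ Maya ∩ Wei: 12:00–12:30.
Windows ≥ 30 min: 12:00–12:30.
Earliest such window starts at 12:00.

12:00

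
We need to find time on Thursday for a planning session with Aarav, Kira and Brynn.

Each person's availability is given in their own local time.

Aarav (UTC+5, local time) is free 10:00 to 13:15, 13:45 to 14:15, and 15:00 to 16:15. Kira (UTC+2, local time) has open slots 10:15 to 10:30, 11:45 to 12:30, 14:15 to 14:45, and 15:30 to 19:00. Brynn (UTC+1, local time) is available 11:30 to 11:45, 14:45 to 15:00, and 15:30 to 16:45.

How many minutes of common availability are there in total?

Aarav → UTC: 05:00–08:15, 08:45–09:15, 10:00–11:15.
Kira → UTC: 08:15–08:30, 09:45–10:30, 12:15–12:45, 13:30–17:00.
Brynn → UTC: 10:30–10:45, 13:45–14:00, 14:30–15:45.
Aarav ∩ Kira: 10:00–10:30.
Aarav ∩ Kira ∩ Brynn: (none).
Total common minutes: 0.

0 minutes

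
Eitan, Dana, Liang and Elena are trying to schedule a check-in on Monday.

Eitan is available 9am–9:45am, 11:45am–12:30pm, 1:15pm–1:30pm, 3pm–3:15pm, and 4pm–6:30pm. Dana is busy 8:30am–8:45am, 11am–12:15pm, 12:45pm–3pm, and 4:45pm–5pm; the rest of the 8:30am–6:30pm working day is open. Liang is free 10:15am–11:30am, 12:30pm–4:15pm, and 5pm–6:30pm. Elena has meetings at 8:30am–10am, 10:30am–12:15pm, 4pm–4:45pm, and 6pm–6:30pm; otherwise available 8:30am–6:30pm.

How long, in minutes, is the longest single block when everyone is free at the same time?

Dana free within 08:30–18:30: 08:45–11:00, 12:15–12:45, 15:00–16:45, 17:00–18:30.
Elena free within 08:30–18:30: 10:00–10:30, 12:15–16:00, 16:45–18:00.
Eitan ∩ Dana: 09:00–09:45, 12:15–12:30, 15:00–15:15, 16:00–16:45, 17:00–18:30.
Eitan ∩ Dana ∩ Liang: 15:00–15:15, 16:00–16:15, 17:00–18:30.
Eitan ∩ Dana ∩ Liang ∩ Elena: 15:00–15:15, 17:00–18:00.
Common window lengths: 15, 60 min; longest is 60.

60 minutes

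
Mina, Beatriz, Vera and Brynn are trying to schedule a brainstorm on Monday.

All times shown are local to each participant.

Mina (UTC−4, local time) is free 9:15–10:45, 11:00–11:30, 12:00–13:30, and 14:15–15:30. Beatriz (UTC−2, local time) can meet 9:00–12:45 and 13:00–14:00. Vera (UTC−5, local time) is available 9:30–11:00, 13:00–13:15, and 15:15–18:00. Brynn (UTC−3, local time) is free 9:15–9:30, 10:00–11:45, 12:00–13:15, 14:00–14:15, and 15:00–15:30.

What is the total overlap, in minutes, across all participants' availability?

Mina → UTC: 13:15–14:45, 15:00–15:30, 16:00–17:30, 18:15–19:30.
Beatriz → UTC: 11:00–14:45, 15:00–16:00.
Vera → UTC: 14:30–16:00, 18:00–18:15, 20:15–23:00.
Brynn → UTC: 12:15–12:30, 13:00–14:45, 15:00–16:15, 17:00–17:15, 18:00–18:30.
Mina ∩ Beatriz: 13:15–14:45, 15:00–15:30.
Mina ∩ Beatriz ∩ Vera: 14:30–14:45, 15:00–15:30.
Mina ∩ Beatriz ∩ Vera ∩ Brynn: 14:30–14:45, 15:00–15:30.
Total common minutes: 15 + 30 = 45.

45 minutes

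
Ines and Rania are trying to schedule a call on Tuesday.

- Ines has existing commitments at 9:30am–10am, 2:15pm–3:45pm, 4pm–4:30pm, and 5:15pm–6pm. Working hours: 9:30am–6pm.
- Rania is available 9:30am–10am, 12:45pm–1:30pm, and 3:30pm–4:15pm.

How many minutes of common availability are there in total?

60 minutes

Ines free within 09:30–18:00: 10:00–14:15, 15:45–16:00, 16:30–17:15.
Ines ∩ Rania: 12:45–13:30, 15:45–16:00.
Total common minutes: 45 + 15 = 60.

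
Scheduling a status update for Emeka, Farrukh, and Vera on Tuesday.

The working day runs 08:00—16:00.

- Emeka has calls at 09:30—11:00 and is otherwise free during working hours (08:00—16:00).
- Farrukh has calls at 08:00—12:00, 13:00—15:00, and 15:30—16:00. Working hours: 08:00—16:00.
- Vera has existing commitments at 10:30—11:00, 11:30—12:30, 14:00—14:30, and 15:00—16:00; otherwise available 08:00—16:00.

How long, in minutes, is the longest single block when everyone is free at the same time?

30 minutes

Emeka free within 08:00–16:00: 08:00–09:30, 11:00–16:00.
Farrukh free within 08:00–16:00: 12:00–13:00, 15:00–15:30.
Vera free within 08:00–16:00: 08:00–10:30, 11:00–11:30, 12:30–14:00, 14:30–15:00.
Emeka ∩ Farrukh: 12:00–13:00, 15:00–15:30.
Emeka ∩ Farrukh ∩ Vera: 12:30–13:00.
Single common window of 30 minutes.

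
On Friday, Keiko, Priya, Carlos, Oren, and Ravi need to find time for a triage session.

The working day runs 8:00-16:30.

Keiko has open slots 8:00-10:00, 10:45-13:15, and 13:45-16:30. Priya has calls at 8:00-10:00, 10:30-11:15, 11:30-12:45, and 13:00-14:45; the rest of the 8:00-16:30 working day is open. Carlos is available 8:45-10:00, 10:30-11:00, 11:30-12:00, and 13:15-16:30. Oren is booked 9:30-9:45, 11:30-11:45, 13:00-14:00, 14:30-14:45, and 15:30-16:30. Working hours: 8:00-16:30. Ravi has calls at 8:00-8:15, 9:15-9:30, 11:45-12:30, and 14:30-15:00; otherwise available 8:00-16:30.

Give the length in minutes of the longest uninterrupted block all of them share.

30 minutes

Priya free within 08:00–16:30: 10:00–10:30, 11:15–11:30, 12:45–13:00, 14:45–16:30.
Oren free within 08:00–16:30: 08:00–09:30, 09:45–11:30, 11:45–13:00, 14:00–14:30, 14:45–15:30.
Ravi free within 08:00–16:30: 08:15–09:15, 09:30–11:45, 12:30–14:30, 15:00–16:30.
Keiko ∩ Priya: 11:15–11:30, 12:45–13:00, 14:45–16:30.
Keiko ∩ Priya ∩ Carlos: 14:45–16:30.
Keiko ∩ Priya ∩ Carlos ∩ Oren: 14:45–15:30.
Keiko ∩ Priya ∩ Carlos ∩ Oren ∩ Ravi: 15:00–15:30.
Single common window of 30 minutes.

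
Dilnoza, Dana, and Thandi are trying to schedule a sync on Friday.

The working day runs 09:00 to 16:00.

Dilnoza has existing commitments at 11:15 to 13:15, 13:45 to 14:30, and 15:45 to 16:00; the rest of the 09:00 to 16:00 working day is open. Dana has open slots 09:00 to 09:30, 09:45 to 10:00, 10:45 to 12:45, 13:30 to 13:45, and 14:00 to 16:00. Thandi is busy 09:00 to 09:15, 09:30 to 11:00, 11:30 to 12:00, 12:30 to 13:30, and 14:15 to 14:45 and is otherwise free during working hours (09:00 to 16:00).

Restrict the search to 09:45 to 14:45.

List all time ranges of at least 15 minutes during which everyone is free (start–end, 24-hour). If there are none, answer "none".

Dilnoza free within 09:00–16:00: 09:00–11:15, 13:15–13:45, 14:30–15:45.
Thandi free within 09:00–16:00: 09:15–09:30, 11:00–11:30, 12:00–12:30, 13:30–14:15, 14:45–16:00.
Dilnoza ∩ Dana: 09:00–09:30, 09:45–10:00, 10:45–11:15, 13:30–13:45, 14:30–15:45.
Dilnoza ∩ Dana ∩ Thandi: 09:15–09:30, 11:00–11:15, 13:30–13:45, 14:45–15:45.
Restricted to 09:45–14:45: 11:00–11:15, 13:30–13:45.
Windows ≥ 15 min: 11:00–11:15, 13:30–13:45.

11:00–11:15, 13:30–13:45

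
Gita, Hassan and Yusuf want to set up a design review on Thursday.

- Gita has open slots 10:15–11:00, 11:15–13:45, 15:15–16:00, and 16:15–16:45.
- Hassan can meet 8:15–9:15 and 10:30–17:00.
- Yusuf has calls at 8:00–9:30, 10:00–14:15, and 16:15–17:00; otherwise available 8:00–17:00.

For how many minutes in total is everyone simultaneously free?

45 minutes

Yusuf free within 08:00–17:00: 09:30–10:00, 14:15–16:15.
Gita ∩ Hassan: 10:30–11:00, 11:15–13:45, 15:15–16:00, 16:15–16:45.
Gita ∩ Hassan ∩ Yusuf: 15:15–16:00.
Total common minutes: 45.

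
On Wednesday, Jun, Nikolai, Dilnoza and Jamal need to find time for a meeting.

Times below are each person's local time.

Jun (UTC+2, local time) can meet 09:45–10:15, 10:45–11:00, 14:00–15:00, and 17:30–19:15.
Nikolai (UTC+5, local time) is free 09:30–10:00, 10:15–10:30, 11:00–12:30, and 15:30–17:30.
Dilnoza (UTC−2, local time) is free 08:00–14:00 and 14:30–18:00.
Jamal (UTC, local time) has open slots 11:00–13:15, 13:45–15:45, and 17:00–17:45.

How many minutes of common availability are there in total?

30 minutes

Jun → UTC: 07:45–08:15, 08:45–09:00, 12:00–13:00, 15:30–17:15.
Nikolai → UTC: 04:30–05:00, 05:15–05:30, 06:00–07:30, 10:30–12:30.
Dilnoza → UTC: 10:00–16:00, 16:30–20:00.
Jamal → UTC: 11:00–13:15, 13:45–15:45, 17:00–17:45.
Jun ∩ Nikolai: 12:00–12:30.
Jun ∩ Nikolai ∩ Dilnoza: 12:00–12:30.
Jun ∩ Nikolai ∩ Dilnoza ∩ Jamal: 12:00–12:30.
Total common minutes: 30.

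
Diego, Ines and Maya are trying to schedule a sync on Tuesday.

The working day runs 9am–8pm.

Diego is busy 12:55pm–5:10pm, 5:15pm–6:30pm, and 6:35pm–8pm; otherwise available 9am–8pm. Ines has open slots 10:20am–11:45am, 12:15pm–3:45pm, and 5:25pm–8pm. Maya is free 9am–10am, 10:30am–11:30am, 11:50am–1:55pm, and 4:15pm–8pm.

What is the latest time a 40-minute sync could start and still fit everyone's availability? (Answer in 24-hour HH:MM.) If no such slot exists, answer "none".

Diego free within 09:00–20:00: 09:00–12:55, 17:10–17:15, 18:30–18:35.
Diego ∩ Ines: 10:20–11:45, 12:15–12:55, 18:30–18:35.
Diego ∩ Ines ∩ Maya: 10:30–11:30, 12:15–12:55, 18:30–18:35.
Windows ≥ 40 min: 10:30–11:30, 12:15–12:55.
Latest start in the last window 12:15–12:55 is 12:55 − 40 min = 12:15.

12:15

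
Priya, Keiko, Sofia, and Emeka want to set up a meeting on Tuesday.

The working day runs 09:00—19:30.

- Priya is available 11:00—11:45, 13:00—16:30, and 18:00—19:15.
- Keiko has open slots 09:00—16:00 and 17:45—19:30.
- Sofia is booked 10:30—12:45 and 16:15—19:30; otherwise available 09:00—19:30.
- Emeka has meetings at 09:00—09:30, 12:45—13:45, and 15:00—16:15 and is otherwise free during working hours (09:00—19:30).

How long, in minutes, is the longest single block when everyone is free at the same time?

75 minutes

Sofia free within 09:00–19:30: 09:00–10:30, 12:45–16:15.
Emeka free within 09:00–19:30: 09:30–12:45, 13:45–15:00, 16:15–19:30.
Priya ∩ Keiko: 11:00–11:45, 13:00–16:00, 18:00–19:15.
Priya ∩ Keiko ∩ Sofia: 13:00–16:00.
Priya ∩ Keiko ∩ Sofia ∩ Emeka: 13:45–15:00.
Single common window of 75 minutes.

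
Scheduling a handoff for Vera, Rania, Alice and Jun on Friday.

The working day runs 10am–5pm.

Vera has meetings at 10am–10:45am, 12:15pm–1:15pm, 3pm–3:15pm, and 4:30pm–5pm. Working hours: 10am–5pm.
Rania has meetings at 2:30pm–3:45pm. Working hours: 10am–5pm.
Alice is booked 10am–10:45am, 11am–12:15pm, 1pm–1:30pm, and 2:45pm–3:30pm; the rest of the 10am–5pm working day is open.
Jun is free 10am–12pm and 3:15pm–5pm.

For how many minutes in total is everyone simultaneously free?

60 minutes

Vera free within 10:00–17:00: 10:45–12:15, 13:15–15:00, 15:15–16:30.
Rania free within 10:00–17:00: 10:00–14:30, 15:45–17:00.
Alice free within 10:00–17:00: 10:45–11:00, 12:15–13:00, 13:30–14:45, 15:30–17:00.
Vera ∩ Rania: 10:45–12:15, 13:15–14:30, 15:45–16:30.
Vera ∩ Rania ∩ Alice: 10:45–11:00, 13:30–14:30, 15:45–16:30.
Vera ∩ Rania ∩ Alice ∩ Jun: 10:45–11:00, 15:45–16:30.
Total common minutes: 15 + 45 = 60.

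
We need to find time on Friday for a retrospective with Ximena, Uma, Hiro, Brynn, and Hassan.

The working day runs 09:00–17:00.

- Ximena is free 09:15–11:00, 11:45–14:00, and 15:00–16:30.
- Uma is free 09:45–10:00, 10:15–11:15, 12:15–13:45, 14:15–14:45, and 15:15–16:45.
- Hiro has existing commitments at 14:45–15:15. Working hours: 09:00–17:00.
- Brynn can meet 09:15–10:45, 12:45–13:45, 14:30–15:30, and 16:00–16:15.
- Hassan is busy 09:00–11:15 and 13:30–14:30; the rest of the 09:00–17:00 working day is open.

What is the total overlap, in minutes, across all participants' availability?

75 minutes

Hiro free within 09:00–17:00: 09:00–14:45, 15:15–17:00.
Hassan free within 09:00–17:00: 11:15–13:30, 14:30–17:00.
Ximena ∩ Uma: 09:45–10:00, 10:15–11:00, 12:15–13:45, 15:15–16:30.
Ximena ∩ Uma ∩ Hiro: 09:45–10:00, 10:15–11:00, 12:15–13:45, 15:15–16:30.
Ximena ∩ Uma ∩ Hiro ∩ Brynn: 09:45–10:00, 10:15–10:45, 12:45–13:45, 15:15–15:30, 16:00–16:15.
Ximena ∩ Uma ∩ Hiro ∩ Brynn ∩ Hassan: 12:45–13:30, 15:15–15:30, 16:00–16:15.
Total common minutes: 45 + 15 + 15 = 75.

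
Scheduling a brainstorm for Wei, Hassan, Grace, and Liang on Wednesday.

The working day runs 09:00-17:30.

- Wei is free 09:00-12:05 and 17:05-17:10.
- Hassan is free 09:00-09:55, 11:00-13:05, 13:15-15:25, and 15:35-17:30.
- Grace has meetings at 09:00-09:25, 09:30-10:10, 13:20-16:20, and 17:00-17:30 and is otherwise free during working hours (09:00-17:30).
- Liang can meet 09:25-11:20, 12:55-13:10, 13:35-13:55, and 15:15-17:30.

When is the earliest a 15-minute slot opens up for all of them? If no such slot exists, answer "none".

11:00

Grace free within 09:00–17:30: 09:25–09:30, 10:10–13:20, 16:20–17:00.
Wei ∩ Hassan: 09:00–09:55, 11:00–12:05, 17:05–17:10.
Wei ∩ Hassan ∩ Grace: 09:25–09:30, 11:00–12:05.
Wei ∩ Hassan ∩ Grace ∩ Liang: 09:25–09:30, 11:00–11:20.
Windows ≥ 15 min: 11:00–11:20.
Earliest such window starts at 11:00.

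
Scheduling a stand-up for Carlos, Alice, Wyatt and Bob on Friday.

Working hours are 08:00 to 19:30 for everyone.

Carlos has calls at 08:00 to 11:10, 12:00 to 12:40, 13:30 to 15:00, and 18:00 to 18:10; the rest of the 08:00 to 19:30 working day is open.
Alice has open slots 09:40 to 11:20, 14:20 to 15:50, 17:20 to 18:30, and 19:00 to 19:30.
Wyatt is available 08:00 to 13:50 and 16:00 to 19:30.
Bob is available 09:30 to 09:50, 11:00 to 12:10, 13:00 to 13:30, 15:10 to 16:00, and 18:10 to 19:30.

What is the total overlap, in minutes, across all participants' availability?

Carlos free within 08:00–19:30: 11:10–12:00, 12:40–13:30, 15:00–18:00, 18:10–19:30.
Carlos ∩ Alice: 11:10–11:20, 15:00–15:50, 17:20–18:00, 18:10–18:30, 19:00–19:30.
Carlos ∩ Alice ∩ Wyatt: 11:10–11:20, 17:20–18:00, 18:10–18:30, 19:00–19:30.
Carlos ∩ Alice ∩ Wyatt ∩ Bob: 11:10–11:20, 18:10–18:30, 19:00–19:30.
Total common minutes: 10 + 20 + 30 = 60.

60 minutes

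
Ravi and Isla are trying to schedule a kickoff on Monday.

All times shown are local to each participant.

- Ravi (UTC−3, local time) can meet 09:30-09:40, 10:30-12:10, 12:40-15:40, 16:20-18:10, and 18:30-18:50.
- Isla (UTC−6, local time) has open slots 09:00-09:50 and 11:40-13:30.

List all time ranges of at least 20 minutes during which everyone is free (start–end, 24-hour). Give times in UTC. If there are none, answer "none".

Ravi → UTC: 12:30–12:40, 13:30–15:10, 15:40–18:40, 19:20–21:10, 21:30–21:50.
Isla → UTC: 15:00–15:50, 17:40–19:30.
Ravi ∩ Isla: 15:00–15:10, 15:40–15:50, 17:40–18:40, 19:20–19:30.
Windows ≥ 20 min: 17:40–18:40.

17:40–18:40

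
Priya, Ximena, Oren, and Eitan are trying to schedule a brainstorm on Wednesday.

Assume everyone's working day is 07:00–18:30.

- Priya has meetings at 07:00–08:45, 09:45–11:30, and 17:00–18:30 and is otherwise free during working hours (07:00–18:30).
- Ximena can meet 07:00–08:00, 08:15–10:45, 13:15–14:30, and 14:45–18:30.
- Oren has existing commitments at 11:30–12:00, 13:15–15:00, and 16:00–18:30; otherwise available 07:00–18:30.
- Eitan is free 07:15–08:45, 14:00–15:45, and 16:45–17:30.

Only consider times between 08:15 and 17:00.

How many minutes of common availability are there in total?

Priya free within 07:00–18:30: 08:45–09:45, 11:30–17:00.
Oren free within 07:00–18:30: 07:00–11:30, 12:00–13:15, 15:00–16:00.
Priya ∩ Ximena: 08:45–09:45, 13:15–14:30, 14:45–17:00.
Priya ∩ Ximena ∩ Oren: 08:45–09:45, 15:00–16:00.
Priya ∩ Ximena ∩ Oren ∩ Eitan: 15:00–15:45.
Restricted to 08:15–17:00: 15:00–15:45.
Total common minutes: 45.

45 minutes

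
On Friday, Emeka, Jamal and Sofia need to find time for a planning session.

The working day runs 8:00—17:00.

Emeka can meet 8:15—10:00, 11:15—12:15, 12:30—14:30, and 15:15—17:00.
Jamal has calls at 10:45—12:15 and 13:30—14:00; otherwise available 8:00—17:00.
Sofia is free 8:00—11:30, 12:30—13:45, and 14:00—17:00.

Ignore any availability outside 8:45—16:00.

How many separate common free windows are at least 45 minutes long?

3

Jamal free within 08:00–17:00: 08:00–10:45, 12:15–13:30, 14:00–17:00.
Emeka ∩ Jamal: 08:15–10:00, 12:30–13:30, 14:00–14:30, 15:15–17:00.
Emeka ∩ Jamal ∩ Sofia: 08:15–10:00, 12:30–13:30, 14:00–14:30, 15:15–17:00.
Restricted to 08:45–16:00: 08:45–10:00, 12:30–13:30, 14:00–14:30, 15:15–16:00.
Windows ≥ 45 min: 08:45–10:00, 12:30–13:30, 15:15–16:00.
That's 3 windows.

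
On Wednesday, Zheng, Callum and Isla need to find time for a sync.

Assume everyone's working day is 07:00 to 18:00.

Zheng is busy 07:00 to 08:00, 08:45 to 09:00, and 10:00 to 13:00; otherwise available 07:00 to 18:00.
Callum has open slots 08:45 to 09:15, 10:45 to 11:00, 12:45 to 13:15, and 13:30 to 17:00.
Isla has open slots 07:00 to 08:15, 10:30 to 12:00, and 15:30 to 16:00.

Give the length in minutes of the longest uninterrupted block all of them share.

30 minutes

Zheng free within 07:00–18:00: 08:00–08:45, 09:00–10:00, 13:00–18:00.
Zheng ∩ Callum: 09:00–09:15, 13:00–13:15, 13:30–17:00.
Zheng ∩ Callum ∩ Isla: 15:30–16:00.
Single common window of 30 minutes.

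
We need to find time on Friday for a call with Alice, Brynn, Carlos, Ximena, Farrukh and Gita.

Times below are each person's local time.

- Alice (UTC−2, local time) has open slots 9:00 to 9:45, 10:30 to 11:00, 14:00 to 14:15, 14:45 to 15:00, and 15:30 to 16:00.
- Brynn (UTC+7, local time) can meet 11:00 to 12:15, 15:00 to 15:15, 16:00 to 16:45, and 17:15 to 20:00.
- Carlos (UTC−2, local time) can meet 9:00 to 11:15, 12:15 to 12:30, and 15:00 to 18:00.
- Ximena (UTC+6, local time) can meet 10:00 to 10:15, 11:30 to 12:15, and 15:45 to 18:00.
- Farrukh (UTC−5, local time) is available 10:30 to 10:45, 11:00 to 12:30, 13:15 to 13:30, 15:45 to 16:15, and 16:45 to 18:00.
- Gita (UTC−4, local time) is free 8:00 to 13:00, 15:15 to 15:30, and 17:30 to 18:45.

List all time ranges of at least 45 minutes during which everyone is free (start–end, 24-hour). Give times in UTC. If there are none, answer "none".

none

Alice → UTC: 11:00–11:45, 12:30–13:00, 16:00–16:15, 16:45–17:00, 17:30–18:00.
Brynn → UTC: 04:00–05:15, 08:00–08:15, 09:00–09:45, 10:15–13:00.
Carlos → UTC: 11:00–13:15, 14:15–14:30, 17:00–20:00.
Ximena → UTC: 04:00–04:15, 05:30–06:15, 09:45–12:00.
Farrukh → UTC: 15:30–15:45, 16:00–17:30, 18:15–18:30, 20:45–21:15, 21:45–23:00.
Gita → UTC: 12:00–17:00, 19:15–19:30, 21:30–22:45.
Alice ∩ Brynn: 11:00–11:45, 12:30–13:00.
Alice ∩ Brynn ∩ Carlos: 11:00–11:45, 12:30–13:00.
Alice ∩ Brynn ∩ Carlos ∩ Ximena: 11:00–11:45.
Alice ∩ Brynn ∩ Carlos ∩ Ximena ∩ Farrukh: (none).
Alice ∩ Brynn ∩ Carlos ∩ Ximena ∩ Farrukh ∩ Gita: (none).
Windows ≥ 45 min: (none).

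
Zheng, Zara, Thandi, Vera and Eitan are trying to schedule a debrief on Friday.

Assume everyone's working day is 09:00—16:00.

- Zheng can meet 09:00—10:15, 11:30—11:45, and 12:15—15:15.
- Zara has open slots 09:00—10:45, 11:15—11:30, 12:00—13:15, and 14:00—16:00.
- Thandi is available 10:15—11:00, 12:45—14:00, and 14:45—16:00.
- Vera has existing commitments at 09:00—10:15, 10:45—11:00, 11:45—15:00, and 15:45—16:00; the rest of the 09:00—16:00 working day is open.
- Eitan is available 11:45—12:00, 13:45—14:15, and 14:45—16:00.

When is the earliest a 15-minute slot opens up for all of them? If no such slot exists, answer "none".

15:00

Vera free within 09:00–16:00: 10:15–10:45, 11:00–11:45, 15:00–15:45.
Zheng ∩ Zara: 09:00–10:15, 12:15–13:15, 14:00–15:15.
Zheng ∩ Zara ∩ Thandi: 12:45–13:15, 14:45–15:15.
Zheng ∩ Zara ∩ Thandi ∩ Vera: 15:00–15:15.
Zheng ∩ Zara ∩ Thandi ∩ Vera ∩ Eitan: 15:00–15:15.
Windows ≥ 15 min: 15:00–15:15.
Earliest such window starts at 15:00.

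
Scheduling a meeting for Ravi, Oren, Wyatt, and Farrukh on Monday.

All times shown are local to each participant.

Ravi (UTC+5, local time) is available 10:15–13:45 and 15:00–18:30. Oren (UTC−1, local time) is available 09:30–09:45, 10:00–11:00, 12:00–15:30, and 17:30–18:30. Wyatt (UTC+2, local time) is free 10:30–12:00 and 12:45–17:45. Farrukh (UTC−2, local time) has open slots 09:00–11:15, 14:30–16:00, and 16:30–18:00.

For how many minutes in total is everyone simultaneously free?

Ravi → UTC: 05:15–08:45, 10:00–13:30.
Oren → UTC: 10:30–10:45, 11:00–12:00, 13:00–16:30, 18:30–19:30.
Wyatt → UTC: 08:30–10:00, 10:45–15:45.
Farrukh → UTC: 11:00–13:15, 16:30–18:00, 18:30–20:00.
Ravi ∩ Oren: 10:30–10:45, 11:00–12:00, 13:00–13:30.
Ravi ∩ Oren ∩ Wyatt: 11:00–12:00, 13:00–13:30.
Ravi ∩ Oren ∩ Wyatt ∩ Farrukh: 11:00–12:00, 13:00–13:15.
Total common minutes: 60 + 15 = 75.

75 minutes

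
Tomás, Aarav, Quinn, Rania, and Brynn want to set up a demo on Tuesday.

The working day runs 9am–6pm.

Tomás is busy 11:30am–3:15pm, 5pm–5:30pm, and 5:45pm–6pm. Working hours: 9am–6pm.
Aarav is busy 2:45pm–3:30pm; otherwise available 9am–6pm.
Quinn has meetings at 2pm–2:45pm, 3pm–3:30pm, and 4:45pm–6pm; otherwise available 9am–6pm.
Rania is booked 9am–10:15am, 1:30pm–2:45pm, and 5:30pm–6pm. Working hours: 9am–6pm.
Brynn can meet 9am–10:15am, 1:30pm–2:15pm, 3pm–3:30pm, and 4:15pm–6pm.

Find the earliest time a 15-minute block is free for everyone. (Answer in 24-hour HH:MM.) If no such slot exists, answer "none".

Tomás free within 09:00–18:00: 09:00–11:30, 15:15–17:00, 17:30–17:45.
Aarav free within 09:00–18:00: 09:00–14:45, 15:30–18:00.
Quinn free within 09:00–18:00: 09:00–14:00, 14:45–15:00, 15:30–16:45.
Rania free within 09:00–18:00: 10:15–13:30, 14:45–17:30.
Tomás ∩ Aarav: 09:00–11:30, 15:30–17:00, 17:30–17:45.
Tomás ∩ Aarav ∩ Quinn: 09:00–11:30, 15:30–16:45.
Tomás ∩ Aarav ∩ Quinn ∩ Rania: 10:15–11:30, 15:30–16:45.
Tomás ∩ Aarav ∩ Quinn ∩ Rania ∩ Brynn: 16:15–16:45.
Windows ≥ 15 min: 16:15–16:45.
Earliest such window starts at 16:15.

16:15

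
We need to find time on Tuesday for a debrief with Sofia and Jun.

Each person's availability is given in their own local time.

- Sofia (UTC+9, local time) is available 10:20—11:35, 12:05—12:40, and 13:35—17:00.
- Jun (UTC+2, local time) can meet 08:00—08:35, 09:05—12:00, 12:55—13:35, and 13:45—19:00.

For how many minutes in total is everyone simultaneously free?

90 minutes

Sofia → UTC: 01:20–02:35, 03:05–03:40, 04:35–08:00.
Jun → UTC: 06:00–06:35, 07:05–10:00, 10:55–11:35, 11:45–17:00.
Sofia ∩ Jun: 06:00–06:35, 07:05–08:00.
Total common minutes: 35 + 55 = 90.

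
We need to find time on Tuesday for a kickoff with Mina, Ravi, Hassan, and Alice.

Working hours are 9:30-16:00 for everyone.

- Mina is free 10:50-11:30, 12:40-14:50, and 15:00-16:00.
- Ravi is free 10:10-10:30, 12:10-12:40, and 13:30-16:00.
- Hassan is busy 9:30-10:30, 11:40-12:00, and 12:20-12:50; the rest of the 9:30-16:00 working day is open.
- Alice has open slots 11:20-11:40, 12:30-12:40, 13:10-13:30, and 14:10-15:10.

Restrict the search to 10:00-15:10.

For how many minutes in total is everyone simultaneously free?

50 minutes

Hassan free within 09:30–16:00: 10:30–11:40, 12:00–12:20, 12:50–16:00.
Mina ∩ Ravi: 13:30–14:50, 15:00–16:00.
Mina ∩ Ravi ∩ Hassan: 13:30–14:50, 15:00–16:00.
Mina ∩ Ravi ∩ Hassan ∩ Alice: 14:10–14:50, 15:00–15:10.
Restricted to 10:00–15:10: 14:10–14:50, 15:00–15:10.
Total common minutes: 40 + 10 = 50.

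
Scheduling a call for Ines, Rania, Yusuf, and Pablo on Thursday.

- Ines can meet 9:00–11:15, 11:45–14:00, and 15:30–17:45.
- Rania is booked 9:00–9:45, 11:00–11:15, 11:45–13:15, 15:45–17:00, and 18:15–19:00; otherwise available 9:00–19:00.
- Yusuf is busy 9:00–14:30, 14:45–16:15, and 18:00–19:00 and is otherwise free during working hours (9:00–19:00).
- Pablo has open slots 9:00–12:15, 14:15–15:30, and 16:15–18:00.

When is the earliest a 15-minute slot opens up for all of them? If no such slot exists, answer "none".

17:00

Rania free within 09:00–19:00: 09:45–11:00, 11:15–11:45, 13:15–15:45, 17:00–18:15.
Yusuf free within 09:00–19:00: 14:30–14:45, 16:15–18:00.
Ines ∩ Rania: 09:45–11:00, 13:15–14:00, 15:30–15:45, 17:00–17:45.
Ines ∩ Rania ∩ Yusuf: 17:00–17:45.
Ines ∩ Rania ∩ Yusuf ∩ Pablo: 17:00–17:45.
Windows ≥ 15 min: 17:00–17:45.
Earliest such window starts at 17:00.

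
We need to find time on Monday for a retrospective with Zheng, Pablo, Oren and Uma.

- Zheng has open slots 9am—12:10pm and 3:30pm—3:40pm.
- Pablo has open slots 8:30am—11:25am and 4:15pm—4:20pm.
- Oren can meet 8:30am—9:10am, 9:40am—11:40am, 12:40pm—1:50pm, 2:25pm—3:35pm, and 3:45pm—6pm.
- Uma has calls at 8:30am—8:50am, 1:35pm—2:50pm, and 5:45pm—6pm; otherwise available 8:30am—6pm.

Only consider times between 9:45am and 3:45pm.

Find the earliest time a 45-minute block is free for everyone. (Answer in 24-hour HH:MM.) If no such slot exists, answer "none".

09:45

Uma free within 08:30–18:00: 08:50–13:35, 14:50–17:45.
Zheng ∩ Pablo: 09:00–11:25.
Zheng ∩ Pablo ∩ Oren: 09:00–09:10, 09:40–11:25.
Zheng ∩ Pablo ∩ Oren ∩ Uma: 09:00–09:10, 09:40–11:25.
Restricted to 09:45–15:45: 09:45–11:25.
Windows ≥ 45 min: 09:45–11:25.
Earliest such window starts at 09:45.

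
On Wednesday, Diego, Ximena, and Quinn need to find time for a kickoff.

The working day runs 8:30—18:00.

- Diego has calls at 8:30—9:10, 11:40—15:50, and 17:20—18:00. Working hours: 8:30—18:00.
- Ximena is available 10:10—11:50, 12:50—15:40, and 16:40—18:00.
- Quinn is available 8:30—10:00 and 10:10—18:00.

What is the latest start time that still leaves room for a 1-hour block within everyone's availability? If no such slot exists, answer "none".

Diego free within 08:30–18:00: 09:10–11:40, 15:50–17:20.
Diego ∩ Ximena: 10:10–11:40, 16:40–17:20.
Diego ∩ Ximena ∩ Quinn: 10:10–11:40, 16:40–17:20.
Windows ≥ 60 min: 10:10–11:40.
Latest start in the last window 10:10–11:40 is 11:40 − 60 min = 10:40.

10:40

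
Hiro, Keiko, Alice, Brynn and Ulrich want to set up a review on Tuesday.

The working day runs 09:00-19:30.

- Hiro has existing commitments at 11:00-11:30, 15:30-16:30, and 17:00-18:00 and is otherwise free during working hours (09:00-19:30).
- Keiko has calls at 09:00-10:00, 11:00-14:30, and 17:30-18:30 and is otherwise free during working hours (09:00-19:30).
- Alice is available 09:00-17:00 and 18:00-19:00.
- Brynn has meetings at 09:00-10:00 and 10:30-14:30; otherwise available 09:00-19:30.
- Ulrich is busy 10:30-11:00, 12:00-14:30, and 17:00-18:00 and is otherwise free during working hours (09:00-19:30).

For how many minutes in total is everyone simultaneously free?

150 minutes

Hiro free within 09:00–19:30: 09:00–11:00, 11:30–15:30, 16:30–17:00, 18:00–19:30.
Keiko free within 09:00–19:30: 10:00–11:00, 14:30–17:30, 18:30–19:30.
Brynn free within 09:00–19:30: 10:00–10:30, 14:30–19:30.
Ulrich free within 09:00–19:30: 09:00–10:30, 11:00–12:00, 14:30–17:00, 18:00–19:30.
Hiro ∩ Keiko: 10:00–11:00, 14:30–15:30, 16:30–17:00, 18:30–19:30.
Hiro ∩ Keiko ∩ Alice: 10:00–11:00, 14:30–15:30, 16:30–17:00, 18:30–19:00.
Hiro ∩ Keiko ∩ Alice ∩ Brynn: 10:00–10:30, 14:30–15:30, 16:30–17:00, 18:30–19:00.
Hiro ∩ Keiko ∩ Alice ∩ Brynn ∩ Ulrich: 10:00–10:30, 14:30–15:30, 16:30–17:00, 18:30–19:00.
Total common minutes: 30 + 60 + 30 + 30 = 150.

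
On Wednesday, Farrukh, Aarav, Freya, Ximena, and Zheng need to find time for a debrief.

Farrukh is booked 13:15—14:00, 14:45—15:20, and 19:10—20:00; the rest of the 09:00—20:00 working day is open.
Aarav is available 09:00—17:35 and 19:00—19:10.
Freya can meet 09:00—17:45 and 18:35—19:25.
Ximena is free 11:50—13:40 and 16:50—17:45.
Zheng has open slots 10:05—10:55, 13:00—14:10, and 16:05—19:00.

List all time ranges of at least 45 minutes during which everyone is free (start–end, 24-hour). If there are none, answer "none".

16:50–17:35

Farrukh free within 09:00–20:00: 09:00–13:15, 14:00–14:45, 15:20–19:10.
Farrukh ∩ Aarav: 09:00–13:15, 14:00–14:45, 15:20–17:35, 19:00–19:10.
Farrukh ∩ Aarav ∩ Freya: 09:00–13:15, 14:00–14:45, 15:20–17:35, 19:00–19:10.
Farrukh ∩ Aarav ∩ Freya ∩ Ximena: 11:50–13:15, 16:50–17:35.
Farrukh ∩ Aarav ∩ Freya ∩ Ximena ∩ Zheng: 13:00–13:15, 16:50–17:35.
Windows ≥ 45 min: 16:50–17:35.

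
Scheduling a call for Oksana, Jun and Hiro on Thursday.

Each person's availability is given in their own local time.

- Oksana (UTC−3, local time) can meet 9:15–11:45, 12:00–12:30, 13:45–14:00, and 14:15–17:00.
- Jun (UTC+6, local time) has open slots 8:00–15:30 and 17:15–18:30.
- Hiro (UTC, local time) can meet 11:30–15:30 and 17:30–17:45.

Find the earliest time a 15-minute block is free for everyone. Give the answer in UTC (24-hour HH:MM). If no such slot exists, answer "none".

Oksana → UTC: 12:15–14:45, 15:00–15:30, 16:45–17:00, 17:15–20:00.
Jun → UTC: 02:00–09:30, 11:15–12:30.
Hiro → UTC: 11:30–15:30, 17:30–17:45.
Oksana ∩ Jun: 12:15–12:30.
Oksana ∩ Jun ∩ Hiro: 12:15–12:30.
Windows ≥ 15 min: 12:15–12:30.
Earliest such window starts at 12:15.

12:15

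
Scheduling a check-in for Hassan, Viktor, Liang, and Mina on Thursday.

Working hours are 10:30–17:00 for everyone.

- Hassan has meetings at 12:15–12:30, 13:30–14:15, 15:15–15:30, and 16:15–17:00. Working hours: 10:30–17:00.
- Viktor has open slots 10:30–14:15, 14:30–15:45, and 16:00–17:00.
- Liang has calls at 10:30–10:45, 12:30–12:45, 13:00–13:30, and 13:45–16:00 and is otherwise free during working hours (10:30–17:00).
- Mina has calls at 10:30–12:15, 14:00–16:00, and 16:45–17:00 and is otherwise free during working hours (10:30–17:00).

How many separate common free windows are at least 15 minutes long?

2

Hassan free within 10:30–17:00: 10:30–12:15, 12:30–13:30, 14:15–15:15, 15:30–16:15.
Liang free within 10:30–17:00: 10:45–12:30, 12:45–13:00, 13:30–13:45, 16:00–17:00.
Mina free within 10:30–17:00: 12:15–14:00, 16:00–16:45.
Hassan ∩ Viktor: 10:30–12:15, 12:30–13:30, 14:30–15:15, 15:30–15:45, 16:00–16:15.
Hassan ∩ Viktor ∩ Liang: 10:45–12:15, 12:45–13:00, 16:00–16:15.
Hassan ∩ Viktor ∩ Liang ∩ Mina: 12:45–13:00, 16:00–16:15.
Windows ≥ 15 min: 12:45–13:00, 16:00–16:15.
That's 2 windows.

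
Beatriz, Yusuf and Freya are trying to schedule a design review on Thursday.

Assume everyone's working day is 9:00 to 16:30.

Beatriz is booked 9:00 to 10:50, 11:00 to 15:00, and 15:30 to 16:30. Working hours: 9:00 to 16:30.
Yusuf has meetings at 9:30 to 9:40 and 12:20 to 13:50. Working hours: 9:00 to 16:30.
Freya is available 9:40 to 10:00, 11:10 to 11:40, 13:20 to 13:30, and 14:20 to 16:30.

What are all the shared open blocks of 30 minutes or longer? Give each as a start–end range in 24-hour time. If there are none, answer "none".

Beatriz free within 09:00–16:30: 10:50–11:00, 15:00–15:30.
Yusuf free within 09:00–16:30: 09:00–09:30, 09:40–12:20, 13:50–16:30.
Beatriz ∩ Yusuf: 10:50–11:00, 15:00–15:30.
Beatriz ∩ Yusuf ∩ Freya: 15:00–15:30.
Windows ≥ 30 min: 15:00–15:30.

15:00–15:30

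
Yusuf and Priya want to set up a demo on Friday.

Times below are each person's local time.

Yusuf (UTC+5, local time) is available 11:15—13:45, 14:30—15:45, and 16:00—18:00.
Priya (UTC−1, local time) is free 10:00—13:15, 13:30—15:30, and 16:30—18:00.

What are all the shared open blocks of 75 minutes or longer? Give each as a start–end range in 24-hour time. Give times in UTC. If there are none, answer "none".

11:00–13:00

Yusuf → UTC: 06:15–08:45, 09:30–10:45, 11:00–13:00.
Priya → UTC: 11:00–14:15, 14:30–16:30, 17:30–19:00.
Yusuf ∩ Priya: 11:00–13:00.
Windows ≥ 75 min: 11:00–13:00.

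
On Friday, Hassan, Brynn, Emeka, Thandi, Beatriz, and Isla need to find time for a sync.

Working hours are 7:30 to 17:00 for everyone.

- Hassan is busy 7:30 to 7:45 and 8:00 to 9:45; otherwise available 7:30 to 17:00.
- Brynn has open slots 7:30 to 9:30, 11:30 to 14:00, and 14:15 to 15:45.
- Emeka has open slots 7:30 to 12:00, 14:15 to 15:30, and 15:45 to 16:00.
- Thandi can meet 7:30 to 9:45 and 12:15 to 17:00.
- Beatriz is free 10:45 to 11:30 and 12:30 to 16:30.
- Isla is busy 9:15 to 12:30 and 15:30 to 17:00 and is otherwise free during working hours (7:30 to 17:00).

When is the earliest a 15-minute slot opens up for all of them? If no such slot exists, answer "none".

Hassan free within 07:30–17:00: 07:45–08:00, 09:45–17:00.
Isla free within 07:30–17:00: 07:30–09:15, 12:30–15:30.
Hassan ∩ Brynn: 07:45–08:00, 11:30–14:00, 14:15–15:45.
Hassan ∩ Brynn ∩ Emeka: 07:45–08:00, 11:30–12:00, 14:15–15:30.
Hassan ∩ Brynn ∩ Emeka ∩ Thandi: 07:45–08:00, 14:15–15:30.
Hassan ∩ Brynn ∩ Emeka ∩ Thandi ∩ Beatriz: 14:15–15:30.
Hassan ∩ Brynn ∩ Emeka ∩ Thandi ∩ Beatriz ∩ Isla: 14:15–15:30.
Windows ≥ 15 min: 14:15–15:30.
Earliest such window starts at 14:15.

14:15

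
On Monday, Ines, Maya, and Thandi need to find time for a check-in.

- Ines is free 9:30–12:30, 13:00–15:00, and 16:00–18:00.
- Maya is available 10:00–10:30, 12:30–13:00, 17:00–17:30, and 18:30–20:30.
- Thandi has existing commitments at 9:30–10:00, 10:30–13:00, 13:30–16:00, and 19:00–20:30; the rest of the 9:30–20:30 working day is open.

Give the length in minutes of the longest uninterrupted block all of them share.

Thandi free within 09:30–20:30: 10:00–10:30, 13:00–13:30, 16:00–19:00.
Ines ∩ Maya: 10:00–10:30, 17:00–17:30.
Ines ∩ Maya ∩ Thandi: 10:00–10:30, 17:00–17:30.
Common window lengths: 30, 30 min; longest is 30.

30 minutes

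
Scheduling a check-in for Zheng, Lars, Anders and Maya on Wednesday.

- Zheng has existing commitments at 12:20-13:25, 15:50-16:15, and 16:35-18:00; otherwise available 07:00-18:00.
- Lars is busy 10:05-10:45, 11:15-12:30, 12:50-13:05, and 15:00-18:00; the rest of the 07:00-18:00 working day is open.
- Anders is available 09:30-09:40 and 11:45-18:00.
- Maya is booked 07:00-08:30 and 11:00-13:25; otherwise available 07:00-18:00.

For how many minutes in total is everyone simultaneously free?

105 minutes

Zheng free within 07:00–18:00: 07:00–12:20, 13:25–15:50, 16:15–16:35.
Lars free within 07:00–18:00: 07:00–10:05, 10:45–11:15, 12:30–12:50, 13:05–15:00.
Maya free within 07:00–18:00: 08:30–11:00, 13:25–18:00.
Zheng ∩ Lars: 07:00–10:05, 10:45–11:15, 13:25–15:00.
Zheng ∩ Lars ∩ Anders: 09:30–09:40, 13:25–15:00.
Zheng ∩ Lars ∩ Anders ∩ Maya: 09:30–09:40, 13:25–15:00.
Total common minutes: 10 + 95 = 105.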